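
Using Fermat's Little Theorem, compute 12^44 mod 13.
By Fermat: 12^{12} ≡ 1 (mod 13). 44 = 3×12 + 8. So 12^{44} ≡ 12^{8} ≡ 1 (mod 13)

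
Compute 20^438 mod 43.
Using Fermat: 20^{42} ≡ 1 mod 43. 438 ≡ 18 mod 42. So 20^{438} ≡ 20^{18} ≡ 21 mod 43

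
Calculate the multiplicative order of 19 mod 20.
Powers of 19 mod 20: 19^1≡19, 19^2≡1. Order = 2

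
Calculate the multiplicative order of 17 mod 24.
Powers of 17 mod 24: 17^1≡17, 17^2≡1. Order = 2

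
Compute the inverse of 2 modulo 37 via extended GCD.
Extended GCD: 2(-18) + 37(1) = 1. So 2^(-1) ≡ -18 ≡ 19 mod 37. Verify: 2 × 19 = 38 ≡ 1 mod 37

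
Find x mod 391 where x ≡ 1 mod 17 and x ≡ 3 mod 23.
M = 17 × 23 = 391. M₁ = 23, y₁ ≡ 3 mod 17. M₂ = 17, y₂ ≡ 19 mod 23. x = 1×23×3 + 3×17×19 ≡ 256 mod 391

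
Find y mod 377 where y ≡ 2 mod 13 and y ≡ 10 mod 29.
M = 13 × 29 = 377. M₁ = 29, y₁ ≡ 9 mod 13. M₂ = 13, y₂ ≡ 9 mod 29. y = 2×29×9 + 10×13×9 ≡ 184 mod 377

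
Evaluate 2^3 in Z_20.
2^{3} = 8 ≡ 8 mod 20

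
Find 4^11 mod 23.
By repeated squaring mod 23: 4^{1}≡4, 4^{2}≡16, 4^{4}≡3, 4^{8}≡9. Then 4^{11} = 4^{8+2+1} ≡ 9 × 16 × 4 ≡ 1 mod 23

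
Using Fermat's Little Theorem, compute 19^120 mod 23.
By Fermat: 19^{22} ≡ 1 (mod 23). 120 = 5×22 + 10. So 19^{120} ≡ 19^{10} ≡ 6 (mod 23)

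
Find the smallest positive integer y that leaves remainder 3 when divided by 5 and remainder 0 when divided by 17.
M = 5 × 17 = 85. M₁ = 17, y₁ ≡ 3 mod 5. M₂ = 5, y₂ ≡ 7 mod 17. y = 3×17×3 + 0×5×7 ≡ 68 mod 85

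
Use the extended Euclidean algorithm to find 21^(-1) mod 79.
Extended GCD: 21(-15) + 79(4) = 1. So 21^(-1) ≡ -15 ≡ 64 mod 79. Verify: 21 × 64 = 1344 ≡ 1 mod 79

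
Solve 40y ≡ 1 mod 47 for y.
Since 47 is prime, by Fermat 40^(-1) ≡ 40^{45} ≡ 20 mod 47. Verify: 40 × 20 = 800 ≡ 1 mod 47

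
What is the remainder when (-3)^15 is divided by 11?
Using Fermat: (-3)^{10} ≡ 1 (mod 11). 15 ≡ 5 (mod 10). So (-3)^{15} ≡ (-3)^{5} ≡ 10 (mod 11)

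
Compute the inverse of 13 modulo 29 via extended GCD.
Extended GCD: 13(9) + 29(-4) = 1. So 13^(-1) ≡ 9 mod 29. Verify: 13 × 9 = 117 ≡ 1 mod 29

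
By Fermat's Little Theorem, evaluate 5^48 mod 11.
By Fermat: 5^{10} ≡ 1 mod 11. 48 = 4×10 + 8. So 5^{48} ≡ 5^{8} ≡ 4 mod 11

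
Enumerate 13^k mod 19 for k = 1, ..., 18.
13^1, 13^2, ..., 13^{18} mod 19: [13, 17, 12, 4, 14, 11, 10, 16, 18, 6, 2, 7, 15, 5, 8, 9, 3, 1]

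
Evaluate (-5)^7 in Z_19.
By repeated squaring mod 19: (-5)^{1}≡14, (-5)^{2}≡6, (-5)^{4}≡17. Then (-5)^{7} = (-5)^{4+2+1} ≡ 17 × 6 × 14 ≡ 3 mod 19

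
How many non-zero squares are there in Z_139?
For prime 139, there are (p-1)/2 = (139-1)/2 = 69 quadratic residues (excluding 0).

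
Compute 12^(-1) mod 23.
Since 23 is prime, by Fermat 12^(-1) ≡ 12^{21} ≡ 2 mod 23. Verify: 12 × 2 = 24 ≡ 1 mod 23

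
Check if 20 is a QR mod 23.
By Euler's criterion: 20^{11} ≡ 22 (mod 23). Since this equals -1 (≡ 22), 20 is not a QR.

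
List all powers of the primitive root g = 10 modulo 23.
10^1, 10^2, ..., 10^{22} mod 23: [10, 8, 11, 18, 19, 6, 14, 2, 20, 16, 22, 13, 15, 12, 5, 4, 17, 9, 21, 3, 7, 1]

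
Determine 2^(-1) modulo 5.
Since 5 is prime, by Fermat 2^(-1) ≡ 2^{3} ≡ 3 (mod 5). Verify: 2 × 3 = 6 ≡ 1 (mod 5)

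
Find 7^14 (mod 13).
Using Fermat: 7^{12} ≡ 1 (mod 13). 14 ≡ 2 (mod 12). So 7^{14} ≡ 7^{2} ≡ 10 (mod 13)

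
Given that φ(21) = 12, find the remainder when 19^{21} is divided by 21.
By Euler: 19^{12} ≡ 1 (mod 21) since gcd(19, 21) = 1. 21 = 1×12 + 9. So 19^{21} ≡ 19^{9} ≡ 13 (mod 21)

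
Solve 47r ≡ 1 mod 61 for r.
Since 61 is prime, by Fermat 47^(-1) ≡ 47^{59} ≡ 13 mod 61. Verify: 47 × 13 = 611 ≡ 1 mod 61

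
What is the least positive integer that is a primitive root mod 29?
g = 2. Powers: [2, 4, 8, 16, 3, 6, 12, 24, 19, ...] generates all 28 non-zero residues.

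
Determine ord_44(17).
Powers of 17 mod 44: 17^1≡17, 17^2≡25, 17^3≡29, 17^4≡9, 17^5≡21, 17^6≡5, 17^7≡41, 17^8≡37, 17^9≡13, 17^10≡1. So the order of 17 is 10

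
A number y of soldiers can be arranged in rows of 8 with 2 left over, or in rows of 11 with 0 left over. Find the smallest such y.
M = 8 × 11 = 88. M₁ = 11, y₁ ≡ 3 (mod 8). M₂ = 8, y₂ ≡ 7 (mod 11). y = 2×11×3 + 0×8×7 ≡ 66 (mod 88)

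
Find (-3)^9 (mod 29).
By repeated squaring (mod 29): (-3)^{1}≡26, (-3)^{2}≡9, (-3)^{4}≡23, (-3)^{8}≡7. Then (-3)^{9} = (-3)^{8+1} ≡ 7 × 26 ≡ 8 (mod 29)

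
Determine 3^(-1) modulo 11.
Since 11 is prime, by Fermat 3^(-1) ≡ 3^{9} ≡ 4 mod 11. Verify: 3 × 4 = 12 ≡ 1 mod 11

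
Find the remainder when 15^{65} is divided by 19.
By Fermat: 15^{18} ≡ 1 (mod 19). 65 = 3×18 + 11. So 15^{65} ≡ 15^{11} ≡ 3 (mod 19)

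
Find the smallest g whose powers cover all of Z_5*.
g = 2. Powers: [2, 4, 3, 1] generates all 4 non-zero residues.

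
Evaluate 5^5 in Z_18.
By repeated squaring (mod 18): 5^{1}≡5, 5^{2}≡7, 5^{4}≡13. Then 5^{5} = 5^{4+1} ≡ 13 × 5 ≡ 11 (mod 18)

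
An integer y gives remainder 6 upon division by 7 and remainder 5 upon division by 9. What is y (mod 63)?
M = 7 × 9 = 63. M₁ = 9, y₁ ≡ 4 (mod 7). M₂ = 7, y₂ ≡ 4 (mod 9). y = 6×9×4 + 5×7×4 ≡ 41 (mod 63)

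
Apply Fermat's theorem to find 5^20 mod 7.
By Fermat: 5^{6} ≡ 1 mod 7. 20 = 3×6 + 2. So 5^{20} ≡ 5^{2} ≡ 4 mod 7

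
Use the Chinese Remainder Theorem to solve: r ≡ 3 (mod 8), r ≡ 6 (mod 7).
M = 8 × 7 = 56. M₁ = 7, y₁ ≡ 7 (mod 8). M₂ = 8, y₂ ≡ 1 (mod 7). r = 3×7×7 + 6×8×1 ≡ 27 (mod 56)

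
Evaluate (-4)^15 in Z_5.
Using Fermat: (-4)^{4} ≡ 1 (mod 5). 15 ≡ 3 (mod 4). So (-4)^{15} ≡ (-4)^{3} ≡ 1 (mod 5)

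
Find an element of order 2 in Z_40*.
9 has order 2 mod 40 since 9^{2} ≡ 1 (mod 40) and no smaller power works.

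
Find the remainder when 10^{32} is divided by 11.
By Fermat: 10^{10} ≡ 1 mod 11. 32 = 3×10 + 2. So 10^{32} ≡ 10^{2} ≡ 1 mod 11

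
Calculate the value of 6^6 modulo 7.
Using Fermat: 6^{6} ≡ 1 (mod 7). 6 ≡ 0 (mod 6). So 6^{6} ≡ 6^{0} ≡ 1 (mod 7)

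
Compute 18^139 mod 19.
Using Fermat: 18^{18} ≡ 1 mod 19. 139 ≡ 13 mod 18. So 18^{139} ≡ 18^{13} ≡ 18 mod 19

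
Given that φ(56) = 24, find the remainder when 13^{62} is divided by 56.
By Euler: 13^{24} ≡ 1 mod 56 since gcd(13, 56) = 1. 62 = 2×24 + 14. So 13^{62} ≡ 13^{14} ≡ 1 mod 56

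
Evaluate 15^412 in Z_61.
Using Fermat: 15^{60} ≡ 1 mod 61. 412 ≡ 52 mod 60. So 15^{412} ≡ 15^{52} ≡ 22 mod 61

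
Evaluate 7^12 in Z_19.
By repeated squaring (mod 19): 7^{1}≡7, 7^{2}≡11, 7^{4}≡7, 7^{8}≡11. Then 7^{12} = 7^{8+4} ≡ 11 × 7 ≡ 1 (mod 19)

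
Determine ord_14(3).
Powers of 3 mod 14: 3^1≡3, 3^2≡9, 3^3≡13, 3^4≡11, 3^5≡5, 3^6≡1. Order = 6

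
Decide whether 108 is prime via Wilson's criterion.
(107)! mod 108 = 0. Since 0 ≢ -1 mod 108, 108 is not prime.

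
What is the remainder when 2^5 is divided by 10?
By repeated squaring mod 10: 2^{1}≡2, 2^{2}≡4, 2^{4}≡6. Then 2^{5} = 2^{4+1} ≡ 6 × 2 ≡ 2 mod 10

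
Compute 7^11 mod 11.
Using Fermat: 7^{10} ≡ 1 mod 11. 11 ≡ 1 mod 10. So 7^{11} ≡ 7^{1} ≡ 7 mod 11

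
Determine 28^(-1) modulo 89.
Since 89 is prime, by Fermat 28^(-1) ≡ 28^{87} ≡ 35 mod 89. Verify: 28 × 35 = 980 ≡ 1 mod 89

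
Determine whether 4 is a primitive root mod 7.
4^{3} ≡ 1 (mod 7) and 3 < 6, so ord_7(4) = 3 ≠ 6 and 4 is not a primitive root.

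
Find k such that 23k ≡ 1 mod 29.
Since 29 is prime, by Fermat 23^(-1) ≡ 23^{27} ≡ 24 mod 29. Verify: 23 × 24 = 552 ≡ 1 mod 29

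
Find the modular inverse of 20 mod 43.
Since 43 is prime, by Fermat 20^(-1) ≡ 20^{41} ≡ 28 mod 43. Verify: 20 × 28 = 560 ≡ 1 mod 43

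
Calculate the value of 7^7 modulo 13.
By repeated squaring (mod 13): 7^{1}≡7, 7^{2}≡10, 7^{4}≡9. Then 7^{7} = 7^{4+2+1} ≡ 9 × 10 × 7 ≡ 6 (mod 13)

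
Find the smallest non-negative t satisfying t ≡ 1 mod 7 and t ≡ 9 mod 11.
M = 7 × 11 = 77. M₁ = 11, y₁ ≡ 2 mod 7. M₂ = 7, y₂ ≡ 8 mod 11. t = 1×11×2 + 9×7×8 ≡ 64 mod 77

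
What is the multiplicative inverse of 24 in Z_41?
Since 41 is prime, by Fermat 24^(-1) ≡ 24^{39} ≡ 12 mod 41. Verify: 24 × 12 = 288 ≡ 1 mod 41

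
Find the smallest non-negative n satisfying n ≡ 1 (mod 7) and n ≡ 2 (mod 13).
M = 7 × 13 = 91. M₁ = 13, y₁ ≡ 6 (mod 7). M₂ = 7, y₂ ≡ 2 (mod 13). n = 1×13×6 + 2×7×2 ≡ 15 (mod 91)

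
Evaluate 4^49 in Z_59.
By repeated squaring mod 59: 4^{1}≡4, 4^{2}≡16, 4^{4}≡20, 4^{8}≡46, 4^{16}≡51, 4^{32}≡5. Then 4^{49} = 4^{32+16+1} ≡ 5 × 51 × 4 ≡ 17 mod 59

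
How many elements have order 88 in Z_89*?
Number of primitive roots mod 89 = φ(p-1) = φ(88) = 40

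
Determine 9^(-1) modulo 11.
Since 11 is prime, by Fermat 9^(-1) ≡ 9^{9} ≡ 5 mod 11. Verify: 9 × 5 = 45 ≡ 1 mod 11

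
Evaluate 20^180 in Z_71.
Using Fermat: 20^{70} ≡ 1 mod 71. 180 ≡ 40 mod 70. So 20^{180} ≡ 20^{40} ≡ 30 mod 71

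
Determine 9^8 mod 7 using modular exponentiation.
Using Fermat: 9^{6} ≡ 1 mod 7. 8 ≡ 2 mod 6. So 9^{8} ≡ 9^{2} ≡ 4 mod 7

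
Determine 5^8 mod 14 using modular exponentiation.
By repeated squaring (mod 14): 5^{1}≡5, 5^{2}≡11, 5^{4}≡9, 5^{8}≡11. So 5^{8} ≡ 11 (mod 14)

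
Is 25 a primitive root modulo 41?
25^{10} ≡ 1 (mod 41) and 10 < 40, so ord_41(25) = 10 ≠ 40 and 25 is not a primitive root.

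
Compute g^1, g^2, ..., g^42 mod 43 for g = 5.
5^1, 5^2, ..., 5^{42} mod 43: [5, 25, 39, 23, 29, 16, 37, 13, 22, 24, 34, 41, 33, 36, 8, 40, 28, 11, 12, 17, 42, 38, 18, 4, 20, 14, 27, 6, 30, 21, 19, 9, 2, 10, 7, 35, 3, 15, 32, 31, 26, 1]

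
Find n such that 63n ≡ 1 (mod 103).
Since 103 is prime, by Fermat 63^(-1) ≡ 63^{101} ≡ 18 (mod 103). Verify: 63 × 18 = 1134 ≡ 1 (mod 103)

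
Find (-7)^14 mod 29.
By repeated squaring mod 29: (-7)^{1}≡22, (-7)^{2}≡20, (-7)^{4}≡23, (-7)^{8}≡7. Then (-7)^{14} = (-7)^{8+4+2} ≡ 7 × 23 × 20 ≡ 1 mod 29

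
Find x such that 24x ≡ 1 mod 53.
Since 53 is prime, by Fermat 24^(-1) ≡ 24^{51} ≡ 42 mod 53. Verify: 24 × 42 = 1008 ≡ 1 mod 53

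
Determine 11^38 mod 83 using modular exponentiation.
By repeated squaring mod 83: 11^{1}≡11, 11^{2}≡38, 11^{4}≡33, 11^{8}≡10, 11^{16}≡17, 11^{32}≡40. Then 11^{38} = 11^{32+4+2} ≡ 40 × 33 × 38 ≡ 28 mod 83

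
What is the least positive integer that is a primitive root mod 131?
g = 2. For each prime q|130: 2^{65}≡130, 2^{26}≡53, 2^{10}≡107, none ≡ 1, so ord_131(2) = 130 and 2 is a primitive root.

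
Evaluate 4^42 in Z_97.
By repeated squaring (mod 97): 4^{1}≡4, 4^{2}≡16, 4^{4}≡62, 4^{8}≡61, 4^{16}≡35, 4^{32}≡61. Then 4^{42} = 4^{32+8+2} ≡ 61 × 61 × 16 ≡ 75 (mod 97)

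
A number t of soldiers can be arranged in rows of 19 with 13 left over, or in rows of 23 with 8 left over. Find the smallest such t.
M = 19 × 23 = 437. M₁ = 23, y₁ ≡ 5 (mod 19). M₂ = 19, y₂ ≡ 17 (mod 23). t = 13×23×5 + 8×19×17 ≡ 146 (mod 437)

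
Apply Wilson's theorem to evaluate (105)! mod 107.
(106)! = (105)! × (106) ≡ -1 (mod 107). So (105)! ≡ -1 × (106)^(-1) ≡ (-1)×(-1) = 1 (mod 107)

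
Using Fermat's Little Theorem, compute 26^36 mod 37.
By Fermat's Little Theorem, 26^{36} ≡ 1 mod 37 since 37 is prime and gcd(26, 37) = 1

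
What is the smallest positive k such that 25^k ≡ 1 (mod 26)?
Powers of 25 mod 26: 25^1≡25, 25^2≡1. ord_26(25) = 2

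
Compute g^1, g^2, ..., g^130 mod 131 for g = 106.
106^1, 106^2, ..., 106^{130} mod 131: [106, 101, 95, 114, 32, 117, 88, 27, 111, 107, 76, 65, 78, 15, 18, 74, 115, 7, 87, 52, 10, 12, 93, 33, 92, 58, 122, 94, 8, 62, 22, 105, 126, 125, 19, 49, 85, 102, 70, 84, 127, 100, 120, 13, 68, 3, 56, 41, 23, 80, 96, 89, 2, 81, 71, 59, 97, 64, 103, 45, 54, 91, 83, 21, 130, 25, 30, 36, 17, 99, 14, 43, 104, 20, 24, 55, 66, 53, 116, 113, 57, 16, 124, 44, 79, 121, 119, 38, 98, 39, 73, 9, 37, 123, 69, 109, 26, 5, 6, 112, 82, 46, 29, 61, 47, 4, 31, 11, 118, 63, 128, 75, 90, 108, 51, 35, 42, 129, 50, 60, 72, 34, 67, 28, 86, 77, 40, 48, 110, 1]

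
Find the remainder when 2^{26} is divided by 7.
By Fermat: 2^{6} ≡ 1 (mod 7). 26 = 4×6 + 2. So 2^{26} ≡ 2^{2} ≡ 4 (mod 7)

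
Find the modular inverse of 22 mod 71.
Since 71 is prime, by Fermat 22^(-1) ≡ 22^{69} ≡ 42 mod 71. Verify: 22 × 42 = 924 ≡ 1 mod 71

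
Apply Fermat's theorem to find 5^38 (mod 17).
By Fermat: 5^{16} ≡ 1 (mod 17). 38 = 2×16 + 6. So 5^{38} ≡ 5^{6} ≡ 2 (mod 17)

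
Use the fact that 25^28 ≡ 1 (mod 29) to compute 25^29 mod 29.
By Fermat: 25^{28} ≡ 1 (mod 29). So 25^{29} = 25^{28} · 25^{1} ≡ 25^{1} ≡ 25 (mod 29)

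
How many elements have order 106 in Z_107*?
Number of primitive roots mod 107 = φ(p-1) = φ(106) = 52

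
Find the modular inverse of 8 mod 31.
Since 31 is prime, by Fermat 8^(-1) ≡ 8^{29} ≡ 4 mod 31. Verify: 8 × 4 = 32 ≡ 1 mod 31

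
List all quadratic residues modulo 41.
QRs mod 41: {1, 2, 4, 5, 8, 9, 10, 16, 18, 20, 21, 23, 25, 31, 32, 33, 36, 37, 39, 40}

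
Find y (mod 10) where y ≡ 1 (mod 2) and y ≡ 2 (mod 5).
M = 2 × 5 = 10. M₁ = 5, y₁ ≡ 1 (mod 2). M₂ = 2, y₂ ≡ 3 (mod 5). y = 1×5×1 + 2×2×3 ≡ 7 (mod 10)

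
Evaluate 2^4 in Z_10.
2^{4} = 16 ≡ 6 (mod 10)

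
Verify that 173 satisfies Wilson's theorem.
(172)! mod 173 = 172. Since this equals -1 (mod 173), Wilson confirms 173 is prime.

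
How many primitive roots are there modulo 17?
There are φ(17-1) = φ(16) = 8 primitive roots modulo 17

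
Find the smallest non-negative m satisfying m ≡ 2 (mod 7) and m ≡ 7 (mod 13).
M = 7 × 13 = 91. M₁ = 13, y₁ ≡ 6 (mod 7). M₂ = 7, y₂ ≡ 2 (mod 13). m = 2×13×6 + 7×7×2 ≡ 72 (mod 91)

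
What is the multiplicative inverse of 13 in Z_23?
Since 23 is prime, by Fermat 13^(-1) ≡ 13^{21} ≡ 16 (mod 23). Verify: 13 × 16 = 208 ≡ 1 (mod 23)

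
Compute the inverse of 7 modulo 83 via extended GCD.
Extended GCD: 7(12) + 83(-1) = 1. So 7^(-1) ≡ 12 (mod 83). Verify: 7 × 12 = 84 ≡ 1 (mod 83)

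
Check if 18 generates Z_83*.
ord_83(18) divides 82. For each prime q|82: 18^{41}≡82, 18^{2}≡75, none ≡ 1. So 18 has order 82 and is a primitive root mod 83.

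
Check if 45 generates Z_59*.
45^{29} ≡ 1 mod 59 and 29 < 58, so ord_59(45) = 29 ≠ 58 and 45 is not a primitive root.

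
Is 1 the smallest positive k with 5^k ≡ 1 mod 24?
Powers of 5 mod 24: 5^1≡5, 5^2≡1. 5^1≡5≢1, so ord ≠ 1. No, the actual order is 2.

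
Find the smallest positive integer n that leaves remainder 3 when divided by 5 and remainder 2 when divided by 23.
M = 5 × 23 = 115. M₁ = 23, y₁ ≡ 2 mod 5. M₂ = 5, y₂ ≡ 14 mod 23. n = 3×23×2 + 2×5×14 ≡ 48 mod 115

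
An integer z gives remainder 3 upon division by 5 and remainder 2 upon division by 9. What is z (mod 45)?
M = 5 × 9 = 45. M₁ = 9, y₁ ≡ 4 (mod 5). M₂ = 5, y₂ ≡ 2 (mod 9). z = 3×9×4 + 2×5×2 ≡ 38 (mod 45)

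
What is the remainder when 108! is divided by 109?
By Wilson's theorem, (108)! ≡ -1 ≡ 108 (mod 109)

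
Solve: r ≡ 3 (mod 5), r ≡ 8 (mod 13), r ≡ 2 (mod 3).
M = 5 × 13 × 3 = 195. M₁ = 39, y₁ ≡ 4 (mod 5). M₂ = 15, y₂ ≡ 7 (mod 13). M₃ = 65, y₃ ≡ 2 (mod 3). r = 3×39×4 + 8×15×7 + 2×65×2 ≡ 8 (mod 195)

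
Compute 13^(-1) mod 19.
Since 19 is prime, by Fermat 13^(-1) ≡ 13^{17} ≡ 3 mod 19. Verify: 13 × 3 = 39 ≡ 1 mod 19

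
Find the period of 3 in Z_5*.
Powers of 3 mod 5: 3^1≡3, 3^2≡4, 3^3≡2, 3^4≡1. ord_5(3) = 4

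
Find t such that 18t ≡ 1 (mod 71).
Since 71 is prime, by Fermat 18^(-1) ≡ 18^{69} ≡ 4 (mod 71). Verify: 18 × 4 = 72 ≡ 1 (mod 71)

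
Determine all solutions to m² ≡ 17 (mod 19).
The square roots of 17 mod 19 are 6 and 13. Verify: 6² = 36 ≡ 17 (mod 19)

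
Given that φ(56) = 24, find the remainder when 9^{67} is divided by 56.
By Euler: 9^{24} ≡ 1 mod 56 since gcd(9, 56) = 1. 67 = 2×24 + 19. So 9^{67} ≡ 9^{19} ≡ 9 mod 56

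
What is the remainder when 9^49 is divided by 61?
By repeated squaring mod 61: 9^{1}≡9, 9^{2}≡20, 9^{4}≡34, 9^{8}≡58, 9^{16}≡9, 9^{32}≡20. Then 9^{49} = 9^{32+16+1} ≡ 20 × 9 × 9 ≡ 34 mod 61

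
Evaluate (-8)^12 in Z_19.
By repeated squaring mod 19: (-8)^{1}≡11, (-8)^{2}≡7, (-8)^{4}≡11, (-8)^{8}≡7. Then (-8)^{12} = (-8)^{8+4} ≡ 7 × 11 ≡ 1 mod 19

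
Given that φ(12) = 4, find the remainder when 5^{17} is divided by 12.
By Euler: 5^{4} ≡ 1 (mod 12) since gcd(5, 12) = 1. 17 = 4×4 + 1. So 5^{17} ≡ 5^{1} ≡ 5 (mod 12)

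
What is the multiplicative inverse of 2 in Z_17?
Since 17 is prime, by Fermat 2^(-1) ≡ 2^{15} ≡ 9 mod 17. Verify: 2 × 9 = 18 ≡ 1 mod 17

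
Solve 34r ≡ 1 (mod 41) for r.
Since 41 is prime, by Fermat 34^(-1) ≡ 34^{39} ≡ 35 (mod 41). Verify: 34 × 35 = 1190 ≡ 1 (mod 41)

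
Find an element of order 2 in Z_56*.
27 has order 2 mod 56 since 27^{2} ≡ 1 (mod 56) and no smaller power works.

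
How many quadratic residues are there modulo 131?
Exactly half the non-zero residues mod a prime are QRs: (131-1)/2 = 65.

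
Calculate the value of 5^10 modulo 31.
By repeated squaring (mod 31): 5^{1}≡5, 5^{2}≡25, 5^{4}≡5, 5^{8}≡25. Then 5^{10} = 5^{8+2} ≡ 25 × 25 ≡ 5 (mod 31)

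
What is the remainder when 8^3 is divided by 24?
8^{3} = 512 ≡ 8 (mod 24)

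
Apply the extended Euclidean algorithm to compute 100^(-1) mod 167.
Extended GCD: 100(-5) + 167(3) = 1. So 100^(-1) ≡ -5 ≡ 162 mod 167. Verify: 100 × 162 = 16200 ≡ 1 mod 167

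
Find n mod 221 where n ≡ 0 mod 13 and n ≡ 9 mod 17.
M = 13 × 17 = 221. M₁ = 17, y₁ ≡ 10 mod 13. M₂ = 13, y₂ ≡ 4 mod 17. n = 0×17×10 + 9×13×4 ≡ 26 mod 221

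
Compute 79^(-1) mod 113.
Since 113 is prime, by Fermat 79^(-1) ≡ 79^{111} ≡ 103 mod 113. Verify: 79 × 103 = 8137 ≡ 1 mod 113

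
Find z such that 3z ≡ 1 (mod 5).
Since 5 is prime, by Fermat 3^(-1) ≡ 3^{3} ≡ 2 (mod 5). Verify: 3 × 2 = 6 ≡ 1 (mod 5)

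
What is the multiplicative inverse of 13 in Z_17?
Since 17 is prime, by Fermat 13^(-1) ≡ 13^{15} ≡ 4 mod 17. Verify: 13 × 4 = 52 ≡ 1 mod 17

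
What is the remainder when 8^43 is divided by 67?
By repeated squaring mod 67: 8^{1}≡8, 8^{2}≡64, 8^{4}≡9, 8^{8}≡14, 8^{16}≡62, 8^{32}≡25. Then 8^{43} = 8^{32+8+2+1} ≡ 25 × 14 × 64 × 8 ≡ 42 mod 67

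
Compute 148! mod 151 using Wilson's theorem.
(150)! = (148)! × (149) × (150) ≡ -1 mod 151. So (148)! ≡ -1 × [(150)(149)]^(-1) ≡ 75 mod 151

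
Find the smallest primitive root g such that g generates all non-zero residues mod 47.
g = 5. For each prime q|46: 5^{23}≡46, 5^{2}≡25, none ≡ 1, so ord_47(5) = 46 and 5 is a primitive root.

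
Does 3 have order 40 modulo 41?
3^{8} ≡ 1 (mod 41) and 8 < 40, so ord_41(3) = 8 ≠ 40 and 3 is not a primitive root.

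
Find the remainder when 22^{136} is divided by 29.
By Fermat: 22^{28} ≡ 1 mod 29. 136 = 4×28 + 24. So 22^{136} ≡ 22^{24} ≡ 24 mod 29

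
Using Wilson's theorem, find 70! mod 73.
(72)! = (70)! × (71) × (72) ≡ -1 mod 73. So (70)! ≡ -1 × [(72)(71)]^(-1) ≡ 36 mod 73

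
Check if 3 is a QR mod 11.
By Euler's criterion: 3^{5} ≡ 1 mod 11. Since this equals 1, 3 is a QR.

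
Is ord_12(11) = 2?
Powers of 11 mod 12: 11^1≡11, 11^2≡1. First k with 11^k≡1 is k=2. Yes, ord_12(11) = 2.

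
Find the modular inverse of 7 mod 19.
Since 19 is prime, by Fermat 7^(-1) ≡ 7^{17} ≡ 11 mod 19. Verify: 7 × 11 = 77 ≡ 1 mod 19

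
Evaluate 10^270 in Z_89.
Using Fermat: 10^{88} ≡ 1 (mod 89). 270 ≡ 6 (mod 88). So 10^{270} ≡ 10^{6} ≡ 85 (mod 89)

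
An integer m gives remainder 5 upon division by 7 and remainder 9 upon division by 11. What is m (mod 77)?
M = 7 × 11 = 77. M₁ = 11, y₁ ≡ 2 (mod 7). M₂ = 7, y₂ ≡ 8 (mod 11). m = 5×11×2 + 9×7×8 ≡ 75 (mod 77)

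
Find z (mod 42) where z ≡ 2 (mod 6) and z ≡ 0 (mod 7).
M = 6 × 7 = 42. M₁ = 7, y₁ ≡ 1 (mod 6). M₂ = 6, y₂ ≡ 6 (mod 7). z = 2×7×1 + 0×6×6 ≡ 14 (mod 42)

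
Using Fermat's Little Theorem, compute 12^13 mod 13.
By Fermat: 12^{12} ≡ 1 (mod 13). So 12^{13} = 12^{12} · 12^{1} ≡ 12^{1} ≡ 12 (mod 13)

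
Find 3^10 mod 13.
By repeated squaring mod 13: 3^{1}≡3, 3^{2}≡9, 3^{4}≡3, 3^{8}≡9. Then 3^{10} = 3^{8+2} ≡ 9 × 9 ≡ 3 mod 13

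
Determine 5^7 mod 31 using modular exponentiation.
By repeated squaring mod 31: 5^{1}≡5, 5^{2}≡25, 5^{4}≡5. Then 5^{7} = 5^{4+2+1} ≡ 5 × 25 × 5 ≡ 5 mod 31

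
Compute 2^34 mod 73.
By repeated squaring mod 73: 2^{1}≡2, 2^{2}≡4, 2^{4}≡16, 2^{8}≡37, 2^{16}≡55, 2^{32}≡32. Then 2^{34} = 2^{32+2} ≡ 32 × 4 ≡ 55 mod 73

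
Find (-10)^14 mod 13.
Using Fermat: (-10)^{12} ≡ 1 mod 13. 14 ≡ 2 mod 12. So (-10)^{14} ≡ (-10)^{2} ≡ 9 mod 13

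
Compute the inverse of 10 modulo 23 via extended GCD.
Extended GCD: 10(7) + 23(-3) = 1. So 10^(-1) ≡ 7 (mod 23). Verify: 10 × 7 = 70 ≡ 1 (mod 23)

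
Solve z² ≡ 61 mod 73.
The square roots of 61 mod 73 are 34 and 39. Verify: 34² = 1156 ≡ 61 mod 73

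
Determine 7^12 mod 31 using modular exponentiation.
By repeated squaring mod 31: 7^{1}≡7, 7^{2}≡18, 7^{4}≡14, 7^{8}≡10. Then 7^{12} = 7^{8+4} ≡ 10 × 14 ≡ 16 mod 31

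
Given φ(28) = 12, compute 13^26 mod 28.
By Euler: 13^{12} ≡ 1 mod 28 since gcd(13, 28) = 1. 26 = 2×12 + 2. So 13^{26} ≡ 13^{2} ≡ 1 mod 28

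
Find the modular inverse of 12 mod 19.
Since 19 is prime, by Fermat 12^(-1) ≡ 12^{17} ≡ 8 mod 19. Verify: 12 × 8 = 96 ≡ 1 mod 19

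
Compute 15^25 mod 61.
By repeated squaring mod 61: 15^{1}≡15, 15^{2}≡42, 15^{4}≡56, 15^{8}≡25, 15^{16}≡15. Then 15^{25} = 15^{16+8+1} ≡ 15 × 25 × 15 ≡ 13 mod 61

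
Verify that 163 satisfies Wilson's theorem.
(162)! mod 163 = 162. Since this equals -1 mod 163, Wilson confirms 163 is prime.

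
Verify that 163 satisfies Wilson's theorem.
(162)! mod 163 = 162. Since this equals -1 mod 163, Wilson confirms 163 is prime.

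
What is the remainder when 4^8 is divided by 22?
By repeated squaring (mod 22): 4^{1}≡4, 4^{2}≡16, 4^{4}≡14, 4^{8}≡20. So 4^{8} ≡ 20 (mod 22)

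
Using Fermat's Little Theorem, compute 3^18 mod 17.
By Fermat: 3^{16} ≡ 1 mod 17. So 3^{18} = 3^{16} · 3^{2} ≡ 3^{2} ≡ 9 mod 17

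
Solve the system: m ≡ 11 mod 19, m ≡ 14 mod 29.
M = 19 × 29 = 551. M₁ = 29, y₁ ≡ 2 mod 19. M₂ = 19, y₂ ≡ 26 mod 29. m = 11×29×2 + 14×19×26 ≡ 391 mod 551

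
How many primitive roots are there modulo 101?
A prime p has φ(p-1) primitive roots; here φ(100) = 40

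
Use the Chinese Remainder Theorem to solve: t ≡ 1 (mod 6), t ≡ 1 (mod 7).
M = 6 × 7 = 42. M₁ = 7, y₁ ≡ 1 (mod 6). M₂ = 6, y₂ ≡ 6 (mod 7). t = 1×7×1 + 1×6×6 ≡ 1 (mod 42)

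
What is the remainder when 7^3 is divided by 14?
7^{3} = 343 ≡ 7 (mod 14)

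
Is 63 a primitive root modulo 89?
ord_89(63) divides 88. For each prime q|88: 63^{44}≡88, 63^{8}≡8, none ≡ 1. So 63 has order 88 and is a primitive root mod 89.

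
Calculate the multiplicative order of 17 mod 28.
Powers of 17 mod 28: 17^1≡17, 17^2≡9, 17^3≡13, 17^4≡25, 17^5≡5, 17^6≡1. So the order of 17 is 6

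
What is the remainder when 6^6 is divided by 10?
By repeated squaring mod 10: 6^{1}≡6, 6^{2}≡6, 6^{4}≡6. Then 6^{6} = 6^{4+2} ≡ 6 × 6 ≡ 6 mod 10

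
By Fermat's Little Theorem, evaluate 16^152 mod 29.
By Fermat: 16^{28} ≡ 1 (mod 29). 152 = 5×28 + 12. So 16^{152} ≡ 16^{12} ≡ 23 (mod 29)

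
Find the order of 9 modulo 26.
Powers of 9 mod 26: 9^1≡9, 9^2≡3, 9^3≡1. So the order of 9 is 3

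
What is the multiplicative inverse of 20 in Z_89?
Since 89 is prime, by Fermat 20^(-1) ≡ 20^{87} ≡ 49 mod 89. Verify: 20 × 49 = 980 ≡ 1 mod 89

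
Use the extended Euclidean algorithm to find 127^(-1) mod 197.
Extended GCD: 127(-76) + 197(49) = 1. So 127^(-1) ≡ -76 ≡ 121 mod 197. Verify: 127 × 121 = 15367 ≡ 1 mod 197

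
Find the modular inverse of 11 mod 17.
Since 17 is prime, by Fermat 11^(-1) ≡ 11^{15} ≡ 14 mod 17. Verify: 11 × 14 = 154 ≡ 1 mod 17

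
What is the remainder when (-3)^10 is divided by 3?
By repeated squaring mod 3: (-3)^{1}≡0, (-3)^{2}≡0, (-3)^{4}≡0, (-3)^{8}≡0. Then (-3)^{10} = (-3)^{8+2} ≡ 0 × 0 ≡ 0 mod 3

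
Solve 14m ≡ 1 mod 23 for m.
Since 23 is prime, by Fermat 14^(-1) ≡ 14^{21} ≡ 5 mod 23. Verify: 14 × 5 = 70 ≡ 1 mod 23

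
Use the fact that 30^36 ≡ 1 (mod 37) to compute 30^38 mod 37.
By Fermat: 30^{36} ≡ 1 (mod 37). So 30^{38} = 30^{36} · 30^{2} ≡ 30^{2} ≡ 12 (mod 37)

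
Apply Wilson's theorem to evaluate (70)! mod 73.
(72)! = (70)! × (71) × (72) ≡ -1 mod 73. So (70)! ≡ -1 × [(72)(71)]^(-1) ≡ 36 mod 73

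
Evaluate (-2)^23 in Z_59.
By repeated squaring (mod 59): (-2)^{1}≡57, (-2)^{2}≡4, (-2)^{4}≡16, (-2)^{8}≡20, (-2)^{16}≡46. Then (-2)^{23} = (-2)^{16+4+2+1} ≡ 46 × 16 × 4 × 57 ≡ 12 (mod 59)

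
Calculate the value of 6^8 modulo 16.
By repeated squaring (mod 16): 6^{1}≡6, 6^{2}≡4, 6^{4}≡0, 6^{8}≡0. So 6^{8} ≡ 0 (mod 16)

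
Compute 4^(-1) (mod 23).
Since 23 is prime, by Fermat 4^(-1) ≡ 4^{21} ≡ 6 (mod 23). Verify: 4 × 6 = 24 ≡ 1 (mod 23)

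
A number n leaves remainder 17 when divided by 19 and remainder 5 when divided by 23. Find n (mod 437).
M = 19 × 23 = 437. M₁ = 23, y₁ ≡ 5 (mod 19). M₂ = 19, y₂ ≡ 17 (mod 23). n = 17×23×5 + 5×19×17 ≡ 74 (mod 437)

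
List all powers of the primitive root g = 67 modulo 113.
67^1, 67^2, ..., 67^{112} mod 113: [67, 82, 70, 57, 90, 41, 35, 85, 45, 77, 74, 99, 79, 95, 37, 106, 96, 104, 75, 53, 48, 52, 94, 83, 24, 26, 47, 98, 12, 13, 80, 49, 6, 63, 40, 81, 3, 88, 20, 97, 58, 44, 10, 105, 29, 22, 5, 109, 71, 11, 59, 111, 92, 62, 86, 112, 46, 31, 43, 56, 23, 72, 78, 28, 68, 36, 39, 14, 34, 18, 76, 7, 17, 9, 38, 60, 65, 61, 19, 30, 89, 87, 66, 15, 101, 100, 33, 64, 107, 50, 73, 32, 110, 25, 93, 16, 55, 69, 103, 8, 84, 91, 108, 4, 42, 102, 54, 2, 21, 51, 27, 1]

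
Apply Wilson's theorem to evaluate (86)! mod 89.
(88)! = (86)! × (87) × (88) ≡ -1 (mod 89). So (86)! ≡ -1 × [(88)(87)]^(-1) ≡ 44 (mod 89)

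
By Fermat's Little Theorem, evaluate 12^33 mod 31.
By Fermat: 12^{30} ≡ 1 (mod 31). So 12^{33} = 12^{30} · 12^{3} ≡ 12^{3} ≡ 23 (mod 31)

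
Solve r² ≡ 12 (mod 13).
The square roots of 12 mod 13 are 8 and 5. Verify: 8² = 64 ≡ 12 (mod 13)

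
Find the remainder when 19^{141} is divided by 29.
By Fermat: 19^{28} ≡ 1 (mod 29). 141 = 5×28 + 1. So 19^{141} ≡ 19^{1} ≡ 19 (mod 29)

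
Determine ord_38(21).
Powers of 21 mod 38: 21^1≡21, 21^2≡23, 21^3≡27, 21^4≡35, 21^5≡13, 21^6≡7, 21^7≡33, 21^8≡9, 21^9≡37, 21^10≡17, 21^11≡15, 21^12≡11, 21^13≡3, 21^14≡25, 21^15≡31, 21^16≡5, 21^17≡29, 21^18≡1. ord_38(21) = 18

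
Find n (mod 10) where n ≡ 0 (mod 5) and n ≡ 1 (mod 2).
M = 5 × 2 = 10. M₁ = 2, y₁ ≡ 3 (mod 5). M₂ = 5, y₂ ≡ 1 (mod 2). n = 0×2×3 + 1×5×1 ≡ 5 (mod 10)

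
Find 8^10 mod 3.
Using Fermat: 8^{2} ≡ 1 mod 3. 10 ≡ 0 mod 2. So 8^{10} ≡ 8^{0} ≡ 1 mod 3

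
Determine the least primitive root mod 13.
g = 2. For each prime q|12: 2^{6}≡12, 2^{4}≡3, none ≡ 1, so ord_13(2) = 12 and 2 is a primitive root.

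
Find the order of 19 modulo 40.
Powers of 19 mod 40: 19^1≡19, 19^2≡1. So the order of 19 is 2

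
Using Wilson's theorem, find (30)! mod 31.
By Wilson's theorem, (30)! ≡ -1 ≡ 30 (mod 31)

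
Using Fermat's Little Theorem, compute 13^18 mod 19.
By Fermat's Little Theorem, 13^{18} ≡ 1 (mod 19) since 19 is prime and gcd(13, 19) = 1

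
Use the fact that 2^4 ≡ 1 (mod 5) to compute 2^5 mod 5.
By Fermat: 2^{4} ≡ 1 (mod 5). So 2^{5} = 2^{4} · 2^{1} ≡ 2^{1} ≡ 2 (mod 5)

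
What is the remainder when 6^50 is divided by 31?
Using Fermat: 6^{30} ≡ 1 mod 31. 50 ≡ 20 mod 30. So 6^{50} ≡ 6^{20} ≡ 5 mod 31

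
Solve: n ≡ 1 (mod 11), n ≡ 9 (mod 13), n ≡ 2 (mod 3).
M = 11 × 13 × 3 = 429. M₁ = 39, y₁ ≡ 2 (mod 11). M₂ = 33, y₂ ≡ 2 (mod 13). M₃ = 143, y₃ ≡ 2 (mod 3). n = 1×39×2 + 9×33×2 + 2×143×2 ≡ 386 (mod 429)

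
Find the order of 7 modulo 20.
Powers of 7 mod 20: 7^1≡7, 7^2≡9, 7^3≡3, 7^4≡1. Order = 4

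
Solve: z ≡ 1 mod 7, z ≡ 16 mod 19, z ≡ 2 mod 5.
M = 7 × 19 × 5 = 665. M₁ = 95, y₁ ≡ 2 mod 7. M₂ = 35, y₂ ≡ 6 mod 19. M₃ = 133, y₃ ≡ 2 mod 5. z = 1×95×2 + 16×35×6 + 2×133×2 ≡ 92 mod 665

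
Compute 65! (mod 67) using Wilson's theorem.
(66)! = (65)! × (66) ≡ -1 (mod 67). So (65)! ≡ -1 × (66)^(-1) ≡ (-1)×(-1) = 1 (mod 67)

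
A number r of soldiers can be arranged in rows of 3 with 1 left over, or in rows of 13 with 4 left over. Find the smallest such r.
M = 3 × 13 = 39. M₁ = 13, y₁ ≡ 1 mod 3. M₂ = 3, y₂ ≡ 9 mod 13. r = 1×13×1 + 4×3×9 ≡ 4 mod 39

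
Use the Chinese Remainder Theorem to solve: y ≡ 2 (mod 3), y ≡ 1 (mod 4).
M = 3 × 4 = 12. M₁ = 4, y₁ ≡ 1 (mod 3). M₂ = 3, y₂ ≡ 3 (mod 4). y = 2×4×1 + 1×3×3 ≡ 5 (mod 12)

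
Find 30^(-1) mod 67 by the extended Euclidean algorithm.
Extended GCD: 30(-29) + 67(13) = 1. So 30^(-1) ≡ -29 ≡ 38 mod 67. Verify: 30 × 38 = 1140 ≡ 1 mod 67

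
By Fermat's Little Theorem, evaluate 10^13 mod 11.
By Fermat: 10^{10} ≡ 1 mod 11. So 10^{13} = 10^{10} · 10^{3} ≡ 10^{3} ≡ 10 mod 11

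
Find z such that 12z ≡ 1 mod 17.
Since 17 is prime, by Fermat 12^(-1) ≡ 12^{15} ≡ 10 mod 17. Verify: 12 × 10 = 120 ≡ 1 mod 17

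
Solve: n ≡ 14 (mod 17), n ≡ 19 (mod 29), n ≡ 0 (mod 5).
M = 17 × 29 × 5 = 2465. M₁ = 145, y₁ ≡ 2 (mod 17). M₂ = 85, y₂ ≡ 14 (mod 29). M₃ = 493, y₃ ≡ 2 (mod 5). n = 14×145×2 + 19×85×14 + 0×493×2 ≡ 2020 (mod 2465)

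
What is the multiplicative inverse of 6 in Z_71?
Since 71 is prime, by Fermat 6^(-1) ≡ 6^{69} ≡ 12 mod 71. Verify: 6 × 12 = 72 ≡ 1 mod 71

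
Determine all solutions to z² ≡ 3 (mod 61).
The square roots of 3 mod 61 are 8 and 53. Verify: 8² = 64 ≡ 3 (mod 61)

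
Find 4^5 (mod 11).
By repeated squaring (mod 11): 4^{1}≡4, 4^{2}≡5, 4^{4}≡3. Then 4^{5} = 4^{4+1} ≡ 3 × 4 ≡ 1 (mod 11)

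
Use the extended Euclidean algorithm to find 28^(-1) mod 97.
Extended GCD: 28(-45) + 97(13) = 1. So 28^(-1) ≡ -45 ≡ 52 (mod 97). Verify: 28 × 52 = 1456 ≡ 1 (mod 97)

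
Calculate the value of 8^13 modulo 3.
Using Fermat: 8^{2} ≡ 1 mod 3. 13 ≡ 1 mod 2. So 8^{13} ≡ 8^{1} ≡ 2 mod 3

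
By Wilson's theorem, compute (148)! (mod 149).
By Wilson's theorem, (148)! ≡ -1 ≡ 148 (mod 149)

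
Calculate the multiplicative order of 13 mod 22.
Powers of 13 mod 22: 13^1≡13, 13^2≡15, 13^3≡19, 13^4≡5, 13^5≡21, 13^6≡9, 13^7≡7, 13^8≡3, 13^9≡17, 13^10≡1. Order = 10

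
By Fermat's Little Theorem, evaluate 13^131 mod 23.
By Fermat: 13^{22} ≡ 1 (mod 23). 131 = 5×22 + 21. So 13^{131} ≡ 13^{21} ≡ 16 (mod 23)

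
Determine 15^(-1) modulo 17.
Since 17 is prime, by Fermat 15^(-1) ≡ 15^{15} ≡ 8 (mod 17). Verify: 15 × 8 = 120 ≡ 1 (mod 17)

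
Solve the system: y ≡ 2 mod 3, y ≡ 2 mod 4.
M = 3 × 4 = 12. M₁ = 4, y₁ ≡ 1 mod 3. M₂ = 3, y₂ ≡ 3 mod 4. y = 2×4×1 + 2×3×3 ≡ 2 mod 12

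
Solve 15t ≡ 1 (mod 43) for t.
Since 43 is prime, by Fermat 15^(-1) ≡ 15^{41} ≡ 23 (mod 43). Verify: 15 × 23 = 345 ≡ 1 (mod 43)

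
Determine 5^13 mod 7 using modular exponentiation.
Using Fermat: 5^{6} ≡ 1 (mod 7). 13 ≡ 1 (mod 6). So 5^{13} ≡ 5^{1} ≡ 5 (mod 7)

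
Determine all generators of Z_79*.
There are φ(78) = 24 primitive roots mod 79: {3, 6, 7, 28, 29, 30, 34, 35, 37, 39, 43, 47, 48, 53, 54, 59, 60, 63, 66, 68, 70, 74, 75, 77}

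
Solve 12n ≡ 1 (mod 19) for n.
Since 19 is prime, by Fermat 12^(-1) ≡ 12^{17} ≡ 8 (mod 19). Verify: 12 × 8 = 96 ≡ 1 (mod 19)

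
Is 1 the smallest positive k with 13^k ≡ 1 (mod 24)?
Powers of 13 mod 24: 13^1≡13, 13^2≡1. 13^1≡13≢1, so ord ≠ 1. No, the actual order is 2.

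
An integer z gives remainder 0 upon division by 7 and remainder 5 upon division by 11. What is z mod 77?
M = 7 × 11 = 77. M₁ = 11, y₁ ≡ 2 mod 7. M₂ = 7, y₂ ≡ 8 mod 11. z = 0×11×2 + 5×7×8 ≡ 49 mod 77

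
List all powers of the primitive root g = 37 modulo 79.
37^1, 37^2, ..., 37^{78} mod 79: [37, 26, 14, 44, 48, 38, 63, 40, 58, 13, 7, 22, 24, 19, 71, 20, 29, 46, 43, 11, 12, 49, 75, 10, 54, 23, 61, 45, 6, 64, 77, 5, 27, 51, 70, 62, 3, 32, 78, 42, 53, 65, 35, 31, 41, 16, 39, 21, 66, 72, 57, 55, 60, 8, 59, 50, 33, 36, 68, 67, 30, 4, 69, 25, 56, 18, 34, 73, 15, 2, 74, 52, 28, 9, 17, 76, 47, 1]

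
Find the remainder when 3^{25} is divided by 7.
By Fermat: 3^{6} ≡ 1 mod 7. 25 = 4×6 + 1. So 3^{25} ≡ 3^{1} ≡ 3 mod 7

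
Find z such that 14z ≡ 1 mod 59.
Since 59 is prime, by Fermat 14^(-1) ≡ 14^{57} ≡ 38 mod 59. Verify: 14 × 38 = 532 ≡ 1 mod 59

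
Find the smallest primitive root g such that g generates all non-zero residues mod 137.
g = 3. Powers: [3, 9, 27, 81, 106, 44, 132, 122, 92, 2, ...] generates all 136 non-zero residues.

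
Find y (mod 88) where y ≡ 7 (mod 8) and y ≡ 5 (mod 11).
M = 8 × 11 = 88. M₁ = 11, y₁ ≡ 3 (mod 8). M₂ = 8, y₂ ≡ 7 (mod 11). y = 7×11×3 + 5×8×7 ≡ 71 (mod 88)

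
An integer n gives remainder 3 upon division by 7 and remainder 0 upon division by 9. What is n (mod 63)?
M = 7 × 9 = 63. M₁ = 9, y₁ ≡ 4 (mod 7). M₂ = 7, y₂ ≡ 4 (mod 9). n = 3×9×4 + 0×7×4 ≡ 45 (mod 63)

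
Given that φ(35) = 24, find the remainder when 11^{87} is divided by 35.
By Euler: 11^{24} ≡ 1 (mod 35) since gcd(11, 35) = 1. 87 = 3×24 + 15. So 11^{87} ≡ 11^{15} ≡ 1 (mod 35)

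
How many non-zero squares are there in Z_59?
For prime 59, there are (p-1)/2 = (59-1)/2 = 29 quadratic residues (excluding 0).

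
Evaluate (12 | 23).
(12/23) = 12^{11} mod 23 = 1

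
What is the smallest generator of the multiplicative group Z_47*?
g = 5. For each prime q|46: 5^{23}≡46, 5^{2}≡25, none ≡ 1, so ord_47(5) = 46 and 5 is a primitive root.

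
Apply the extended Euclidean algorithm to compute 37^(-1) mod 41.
Extended GCD: 37(10) + 41(-9) = 1. So 37^(-1) ≡ 10 mod 41. Verify: 37 × 10 = 370 ≡ 1 mod 41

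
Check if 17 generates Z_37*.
ord_37(17) divides 36. For each prime q|36: 17^{18}≡36, 17^{12}≡26, none ≡ 1. So 17 has order 36 and is a primitive root mod 37.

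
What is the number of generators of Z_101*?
Number of primitive roots mod 101 = φ(p-1) = φ(100) = 40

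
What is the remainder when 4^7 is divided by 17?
By repeated squaring mod 17: 4^{1}≡4, 4^{2}≡16, 4^{4}≡1. Then 4^{7} = 4^{4+2+1} ≡ 1 × 16 × 4 ≡ 13 mod 17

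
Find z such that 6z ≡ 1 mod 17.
Since 17 is prime, by Fermat 6^(-1) ≡ 6^{15} ≡ 3 mod 17. Verify: 6 × 3 = 18 ≡ 1 mod 17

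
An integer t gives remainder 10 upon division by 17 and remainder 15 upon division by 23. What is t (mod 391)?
M = 17 × 23 = 391. M₁ = 23, y₁ ≡ 3 (mod 17). M₂ = 17, y₂ ≡ 19 (mod 23). t = 10×23×3 + 15×17×19 ≡ 61 (mod 391)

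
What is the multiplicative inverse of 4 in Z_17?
Since 17 is prime, by Fermat 4^(-1) ≡ 4^{15} ≡ 13 mod 17. Verify: 4 × 13 = 52 ≡ 1 mod 17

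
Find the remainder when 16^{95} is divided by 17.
By Fermat: 16^{16} ≡ 1 mod 17. 95 = 5×16 + 15. So 16^{95} ≡ 16^{15} ≡ 16 mod 17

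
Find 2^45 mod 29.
Using Fermat: 2^{28} ≡ 1 mod 29. 45 ≡ 17 mod 28. So 2^{45} ≡ 2^{17} ≡ 21 mod 29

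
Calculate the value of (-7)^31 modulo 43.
By repeated squaring mod 43: (-7)^{1}≡36, (-7)^{2}≡6, (-7)^{4}≡36, (-7)^{8}≡6, (-7)^{16}≡36. Then (-7)^{31} = (-7)^{16+8+4+2+1} ≡ 36 × 6 × 36 × 6 × 36 ≡ 36 mod 43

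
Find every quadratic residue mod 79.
Squares in Z_79*: {1, 2, 4, 5, 8, 9, 10, 11, 13, 16, 18, 19, 20, 21, 22, 23, 25, 26, 31, 32, 36, 38, 40, 42, 44, 45, 46, 49, 50, 51, 52, 55, 62, 64, 65, 67, 72, 73, 76}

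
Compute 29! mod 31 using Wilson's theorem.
(30)! = (29)! × (30) ≡ -1 mod 31. So (29)! ≡ -1 × (30)^(-1) ≡ (-1)×(-1) = 1 mod 31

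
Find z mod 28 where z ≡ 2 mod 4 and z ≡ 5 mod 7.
M = 4 × 7 = 28. M₁ = 7, y₁ ≡ 3 mod 4. M₂ = 4, y₂ ≡ 2 mod 7. z = 2×7×3 + 5×4×2 ≡ 26 mod 28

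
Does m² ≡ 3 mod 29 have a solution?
By Euler's criterion: 3^{14} ≡ 28 mod 29. Since this equals -1 (≡ 28), 3 is not a QR.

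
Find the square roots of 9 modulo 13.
The square roots of 9 mod 13 are 3 and 10. Verify: 3² = 9 ≡ 9 mod 13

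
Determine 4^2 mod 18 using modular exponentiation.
4^{2} = 16 ≡ 16 mod 18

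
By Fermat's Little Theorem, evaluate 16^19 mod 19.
By Fermat: 16^{18} ≡ 1 (mod 19). So 16^{19} = 16^{18} · 16^{1} ≡ 16^{1} ≡ 16 (mod 19)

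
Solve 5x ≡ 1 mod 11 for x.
Since 11 is prime, by Fermat 5^(-1) ≡ 5^{9} ≡ 9 mod 11. Verify: 5 × 9 = 45 ≡ 1 mod 11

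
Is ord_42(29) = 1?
Powers of 29 mod 42: 29^1≡29, 29^2≡1. 29^1≡29≢1, so ord ≠ 1. No, the actual order is 2.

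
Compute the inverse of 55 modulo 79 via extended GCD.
Extended GCD: 55(23) + 79(-16) = 1. So 55^(-1) ≡ 23 mod 79. Verify: 55 × 23 = 1265 ≡ 1 mod 79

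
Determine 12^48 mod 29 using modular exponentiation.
Using Fermat: 12^{28} ≡ 1 mod 29. 48 ≡ 20 mod 28. So 12^{48} ≡ 12^{20} ≡ 1 mod 29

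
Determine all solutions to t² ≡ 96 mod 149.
The square roots of 96 mod 149 are 29 and 120. Verify: 29² = 841 ≡ 96 mod 149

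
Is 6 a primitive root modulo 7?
6^{2} ≡ 1 mod 7 and 2 < 6, so ord_7(6) = 2 ≠ 6 and 6 is not a primitive root.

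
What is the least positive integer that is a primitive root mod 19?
g = 2. Powers: [2, 4, 8, 16, 13, 7, 14, 9, 18, ...] generates all 18 non-zero residues.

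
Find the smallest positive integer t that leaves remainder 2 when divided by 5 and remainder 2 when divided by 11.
M = 5 × 11 = 55. M₁ = 11, y₁ ≡ 1 mod 5. M₂ = 5, y₂ ≡ 9 mod 11. t = 2×11×1 + 2×5×9 ≡ 2 mod 55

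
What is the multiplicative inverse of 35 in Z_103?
Since 103 is prime, by Fermat 35^(-1) ≡ 35^{101} ≡ 53 mod 103. Verify: 35 × 53 = 1855 ≡ 1 mod 103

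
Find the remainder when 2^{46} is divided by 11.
By Fermat: 2^{10} ≡ 1 mod 11. 46 = 4×10 + 6. So 2^{46} ≡ 2^{6} ≡ 9 mod 11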